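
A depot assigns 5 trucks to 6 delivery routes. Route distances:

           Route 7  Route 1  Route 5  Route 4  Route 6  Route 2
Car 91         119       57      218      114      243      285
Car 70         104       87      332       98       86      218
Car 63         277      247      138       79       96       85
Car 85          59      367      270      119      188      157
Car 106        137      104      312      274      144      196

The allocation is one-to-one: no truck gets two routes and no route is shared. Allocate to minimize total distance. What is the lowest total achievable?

Treat this as an assignment problem: match each truck to one route.
Optimal: Car 91→Route 1 (57 km), Car 70→Route 4 (98 km), Car 63→Route 2 (85 km), Car 85→Route 7 (59 km), Car 106→Route 6 (144 km) — total 57+98+85+59+144 = 443 km.
Min-entry greedy (repeatedly take the single cheapest remaining cell) gives 477 km, worse by 34.
Next-best assignment: Car 91→Route 4, Car 70→Route 6, Car 63→Route 2, Car 85→Route 7, Car 106→Route 1 = 448 km.
Swapping Car 91↔Car 70 (Car 91→Route 4 114 km, Car 70→Route 1 87 km) adds 46.
Every other assignment is strictly worse.

Minimum total: 443 km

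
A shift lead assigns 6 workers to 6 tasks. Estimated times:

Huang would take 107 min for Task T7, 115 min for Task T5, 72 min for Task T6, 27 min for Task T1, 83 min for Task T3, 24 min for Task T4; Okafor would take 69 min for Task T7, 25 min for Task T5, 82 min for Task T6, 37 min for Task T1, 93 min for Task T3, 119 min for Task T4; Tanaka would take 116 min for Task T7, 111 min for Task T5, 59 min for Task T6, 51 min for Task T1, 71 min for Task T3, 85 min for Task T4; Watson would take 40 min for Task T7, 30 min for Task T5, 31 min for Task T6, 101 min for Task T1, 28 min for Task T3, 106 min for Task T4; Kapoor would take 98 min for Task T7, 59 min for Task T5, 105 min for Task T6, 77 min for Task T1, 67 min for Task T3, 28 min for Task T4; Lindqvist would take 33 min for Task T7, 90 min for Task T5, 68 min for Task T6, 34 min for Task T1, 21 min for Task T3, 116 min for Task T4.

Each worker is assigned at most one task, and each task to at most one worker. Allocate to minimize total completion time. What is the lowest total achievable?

Optimal: Huang→Task T1 (27 min), Okafor→Task T5 (25 min), Tanaka→Task T6 (59 min), Watson→Task T7 (40 min), Kapoor→Task T4 (28 min), Lindqvist→Task T3 (21 min) — total 27+25+59+40+28+21 = 200 min.
Column-greedy (each task in turn goes to its cheapest remaining worker) gives 268 min, worse by 68.
Checked against all permutations: 200 min is optimal.

Minimum total: 200 min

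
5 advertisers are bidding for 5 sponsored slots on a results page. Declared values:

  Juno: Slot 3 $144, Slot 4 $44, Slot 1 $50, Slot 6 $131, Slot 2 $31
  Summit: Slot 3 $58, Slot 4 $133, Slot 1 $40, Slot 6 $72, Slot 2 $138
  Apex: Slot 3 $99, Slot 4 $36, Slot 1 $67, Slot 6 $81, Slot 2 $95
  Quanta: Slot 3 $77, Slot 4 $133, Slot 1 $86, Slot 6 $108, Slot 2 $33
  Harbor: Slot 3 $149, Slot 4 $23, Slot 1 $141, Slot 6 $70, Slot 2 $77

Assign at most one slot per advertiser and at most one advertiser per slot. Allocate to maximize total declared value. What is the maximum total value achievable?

Maximum total: $642

This is a one-to-one assignment (maximum-weight bipartite matching).
Optimal: Juno→Slot 6 ($131), Summit→Slot 2 ($138), Apex→Slot 3 ($99), Quanta→Slot 4 ($133), Harbor→Slot 1 ($141) — total 131+138+99+133+141 = $642.
Max-entry greedy (repeatedly take the single best remaining cell) gives $618, worse by 24.
No other one-to-one assignment exceeds $642.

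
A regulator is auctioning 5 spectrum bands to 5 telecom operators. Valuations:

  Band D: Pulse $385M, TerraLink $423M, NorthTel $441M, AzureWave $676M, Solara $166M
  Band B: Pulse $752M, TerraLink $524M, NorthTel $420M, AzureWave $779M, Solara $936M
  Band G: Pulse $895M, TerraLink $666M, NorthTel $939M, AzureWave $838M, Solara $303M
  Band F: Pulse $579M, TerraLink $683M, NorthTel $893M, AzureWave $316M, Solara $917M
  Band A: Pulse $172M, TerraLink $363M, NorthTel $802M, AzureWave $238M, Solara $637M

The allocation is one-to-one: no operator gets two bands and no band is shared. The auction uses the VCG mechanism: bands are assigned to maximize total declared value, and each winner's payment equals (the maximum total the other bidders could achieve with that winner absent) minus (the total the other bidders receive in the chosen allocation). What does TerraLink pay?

TerraLink pays $91M.

Efficient allocation: Pulse→Band G ($895M), TerraLink→Band F ($683M), NorthTel→Band A ($802M), AzureWave→Band D ($676M), Solara→Band B ($936M); total welfare W = $3992M.
TerraLink receives Band F at value $683M, so the others get W − 683 = $3309M.
Without TerraLink: best allocation of the remaining 4 bidders over all 5 bands is Pulse→Band G ($895M), NorthTel→Band F ($893M), AzureWave→Band D ($676M), Solara→Band B ($936M), total $3400M.
VCG payment = (others' best without TerraLink) − (others' welfare with TerraLink) = 3400 − 3309 = $91M.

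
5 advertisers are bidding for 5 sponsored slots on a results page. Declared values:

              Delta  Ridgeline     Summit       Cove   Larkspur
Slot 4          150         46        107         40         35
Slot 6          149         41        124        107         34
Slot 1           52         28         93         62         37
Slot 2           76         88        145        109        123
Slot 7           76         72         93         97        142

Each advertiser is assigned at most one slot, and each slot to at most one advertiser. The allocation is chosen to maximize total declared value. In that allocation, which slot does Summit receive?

Summit receives Slot 1.

Optimal: Delta→Slot 4 ($150), Ridgeline→Slot 2 ($88), Summit→Slot 1 ($93), Cove→Slot 6 ($107), Larkspur→Slot 7 ($142) — total 150+88+93+107+142 = $580.
Row-greedy (each advertiser in turn takes its best remaining slot) gives $496, worse by 84.
Next-best assignment: Delta→Slot 4, Ridgeline→Slot 1, Summit→Slot 2, Cove→Slot 6, Larkspur→Slot 7 = $572.
Every other assignment is strictly worse.
Summit's own top slot is Slot 2 ($145), but forcing Summit→Slot 2 and reassigning the rest optimally gives only $572 — worse by 8.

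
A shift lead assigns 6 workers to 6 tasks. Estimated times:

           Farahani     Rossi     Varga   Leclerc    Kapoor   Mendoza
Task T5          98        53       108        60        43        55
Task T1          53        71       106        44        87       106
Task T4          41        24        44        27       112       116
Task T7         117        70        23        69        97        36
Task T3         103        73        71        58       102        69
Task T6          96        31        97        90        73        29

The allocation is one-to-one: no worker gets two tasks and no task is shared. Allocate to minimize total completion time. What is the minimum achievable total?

Optimal: Farahani→Task T1 (53 min), Rossi→Task T4 (24 min), Varga→Task T7 (23 min), Leclerc→Task T3 (58 min), Kapoor→Task T5 (43 min), Mendoza→Task T6 (29 min) — total 53+24+23+58+43+29 = 230 min.
Column-greedy (each task in turn goes to its cheapest remaining worker) gives 299 min, worse by 69.
Every other assignment is strictly worse.

Minimum total: 230 min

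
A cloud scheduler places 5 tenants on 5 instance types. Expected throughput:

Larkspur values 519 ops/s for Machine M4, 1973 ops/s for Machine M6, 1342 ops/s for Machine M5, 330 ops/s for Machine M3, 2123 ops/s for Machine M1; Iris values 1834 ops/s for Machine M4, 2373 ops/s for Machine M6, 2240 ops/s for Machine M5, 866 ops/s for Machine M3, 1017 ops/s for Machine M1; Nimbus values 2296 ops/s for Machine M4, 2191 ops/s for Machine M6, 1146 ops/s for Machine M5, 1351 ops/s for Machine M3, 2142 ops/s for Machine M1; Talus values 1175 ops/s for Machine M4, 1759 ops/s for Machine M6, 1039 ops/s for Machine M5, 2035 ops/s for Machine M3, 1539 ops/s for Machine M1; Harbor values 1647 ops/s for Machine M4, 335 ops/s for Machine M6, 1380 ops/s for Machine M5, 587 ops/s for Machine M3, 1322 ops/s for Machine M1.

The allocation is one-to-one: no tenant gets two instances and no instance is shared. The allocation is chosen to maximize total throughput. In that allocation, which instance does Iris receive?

Optimal: Larkspur→Machine M1 (2123 ops/s), Iris→Machine M5 (2240 ops/s), Nimbus→Machine M6 (2191 ops/s), Talus→Machine M3 (2035 ops/s), Harbor→Machine M4 (1647 ops/s) — total 2123+2240+2191+2035+1647 = 10236 ops/s.
Column-greedy (each instance in turn goes to its best remaining tenant) gives 10207 ops/s, worse by 29.
Iris's own top instance is Machine M6 (2373 ops/s), but forcing Iris→Machine M6 and reassigning the rest optimally gives only 10207 ops/s — worse by 29.

Iris receives Machine M5.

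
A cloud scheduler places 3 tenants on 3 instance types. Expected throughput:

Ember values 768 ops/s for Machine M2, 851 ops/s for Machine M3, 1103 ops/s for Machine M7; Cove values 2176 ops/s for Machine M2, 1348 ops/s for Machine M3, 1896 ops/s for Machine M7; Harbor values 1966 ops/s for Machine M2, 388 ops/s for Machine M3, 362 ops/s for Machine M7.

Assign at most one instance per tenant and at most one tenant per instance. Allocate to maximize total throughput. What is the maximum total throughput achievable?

Optimal: Ember→Machine M3 (851 ops/s), Cove→Machine M7 (1896 ops/s), Harbor→Machine M2 (1966 ops/s) — total 851+1896+1966 = 4713 ops/s.
Max-entry greedy (repeatedly take the single best remaining cell) gives 3667 ops/s, worse by 1046.

Maximum total: 4713 ops/s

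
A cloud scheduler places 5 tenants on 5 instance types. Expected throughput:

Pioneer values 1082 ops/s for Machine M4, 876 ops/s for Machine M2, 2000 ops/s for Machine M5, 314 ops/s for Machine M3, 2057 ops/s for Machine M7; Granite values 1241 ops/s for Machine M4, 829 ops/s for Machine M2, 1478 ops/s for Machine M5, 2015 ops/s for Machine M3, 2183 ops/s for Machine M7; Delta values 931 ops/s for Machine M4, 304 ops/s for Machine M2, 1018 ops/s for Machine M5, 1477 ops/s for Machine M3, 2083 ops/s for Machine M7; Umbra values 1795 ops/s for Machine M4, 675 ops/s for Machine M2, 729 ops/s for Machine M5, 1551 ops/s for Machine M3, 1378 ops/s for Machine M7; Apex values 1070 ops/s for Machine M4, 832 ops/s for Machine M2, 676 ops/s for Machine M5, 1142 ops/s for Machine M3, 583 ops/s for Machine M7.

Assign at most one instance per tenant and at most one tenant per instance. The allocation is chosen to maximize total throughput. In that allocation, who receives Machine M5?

This is the linear assignment problem.
Optimal: Pioneer→Machine M5 (2000 ops/s), Granite→Machine M3 (2015 ops/s), Delta→Machine M7 (2083 ops/s), Umbra→Machine M4 (1795 ops/s), Apex→Machine M2 (832 ops/s) — total 2000+2015+2083+1795+832 = 8725 ops/s.
Row-greedy (each tenant in turn takes its best remaining instance) gives 7717 ops/s, worse by 1008.
Every other assignment is strictly worse.
Pioneer's own top instance is Machine M7 (2057 ops/s), but forcing Pioneer→Machine M7 and reassigning the rest optimally gives only 7717 ops/s — worse by 1008.

Pioneer receives Machine M5.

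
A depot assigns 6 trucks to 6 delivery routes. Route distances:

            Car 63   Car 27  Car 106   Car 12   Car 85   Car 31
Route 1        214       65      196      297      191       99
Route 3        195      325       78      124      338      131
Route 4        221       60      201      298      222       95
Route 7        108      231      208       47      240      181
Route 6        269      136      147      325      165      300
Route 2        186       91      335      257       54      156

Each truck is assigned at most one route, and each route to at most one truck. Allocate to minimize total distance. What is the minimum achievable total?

Minimum total: 592 km

Optimal: Car 63→Route 7 (108 km), Car 27→Route 4 (60 km), Car 106→Route 6 (147 km), Car 12→Route 3 (124 km), Car 85→Route 2 (54 km), Car 31→Route 1 (99 km) — total 108+60+147+124+54+99 = 592 km.
Row-greedy (each truck in turn takes its cheapest remaining route) gives 767 km, worse by 175.
Next-best assignment: Car 63→Route 7, Car 27→Route 1, Car 106→Route 6, Car 12→Route 3, Car 85→Route 2, Car 31→Route 4 = 593 km.
Swapping Car 63↔Car 12 (Car 63→Route 3 195 km, Car 12→Route 7 47 km) adds 10.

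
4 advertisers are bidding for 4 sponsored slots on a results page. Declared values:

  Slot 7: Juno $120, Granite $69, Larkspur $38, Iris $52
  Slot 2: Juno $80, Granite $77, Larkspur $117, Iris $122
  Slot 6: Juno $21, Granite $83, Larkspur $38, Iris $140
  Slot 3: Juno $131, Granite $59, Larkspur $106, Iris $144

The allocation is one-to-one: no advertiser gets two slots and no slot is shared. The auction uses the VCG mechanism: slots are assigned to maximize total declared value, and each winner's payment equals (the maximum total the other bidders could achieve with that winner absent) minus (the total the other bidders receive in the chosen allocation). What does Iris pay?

Efficient allocation: Juno→Slot 7 ($120), Granite→Slot 6 ($83), Larkspur→Slot 2 ($117), Iris→Slot 3 ($144); total welfare W = $464.
Iris receives Slot 3 at value $144, so the others get W − 144 = $320.
Without Iris: best allocation of the remaining 3 bidders over all 4 slots is Juno→Slot 3 ($131), Granite→Slot 6 ($83), Larkspur→Slot 2 ($117), total $331.
VCG payment = (others' best without Iris) − (others' welfare with Iris) = 331 − 320 = $11.

Iris pays $11.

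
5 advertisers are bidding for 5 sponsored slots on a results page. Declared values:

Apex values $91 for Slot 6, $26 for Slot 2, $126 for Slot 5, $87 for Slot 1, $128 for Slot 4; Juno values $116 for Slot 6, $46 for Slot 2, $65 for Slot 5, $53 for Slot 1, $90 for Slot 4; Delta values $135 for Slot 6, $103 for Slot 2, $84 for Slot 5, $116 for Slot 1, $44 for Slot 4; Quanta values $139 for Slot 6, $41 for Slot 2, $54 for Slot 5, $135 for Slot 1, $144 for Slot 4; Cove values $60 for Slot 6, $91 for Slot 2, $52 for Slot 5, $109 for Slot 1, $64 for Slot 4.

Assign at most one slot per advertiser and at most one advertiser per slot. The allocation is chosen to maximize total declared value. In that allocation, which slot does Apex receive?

Optimal: Apex→Slot 5 ($126), Juno→Slot 6 ($116), Delta→Slot 2 ($103), Quanta→Slot 4 ($144), Cove→Slot 1 ($109) — total 126+116+103+144+109 = $598.
Column-greedy (each slot in turn goes to its best remaining advertiser) gives $567, worse by 31.
Apex's own top slot is Slot 4 ($128), but forcing Apex→Slot 4 and reassigning the rest optimally gives only $554 — worse by 44.

Apex receives Slot 5.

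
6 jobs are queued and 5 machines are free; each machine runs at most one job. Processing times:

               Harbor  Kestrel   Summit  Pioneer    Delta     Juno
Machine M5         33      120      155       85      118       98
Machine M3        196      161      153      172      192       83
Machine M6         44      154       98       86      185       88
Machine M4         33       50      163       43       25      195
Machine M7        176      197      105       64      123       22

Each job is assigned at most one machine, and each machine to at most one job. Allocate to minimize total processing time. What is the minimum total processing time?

Optimal: Harbor→Machine M5 (33 min), Juno→Machine M3 (83 min), Summit→Machine M6 (98 min), Delta→Machine M4 (25 min), Pioneer→Machine M7 (64 min) — total 33+83+98+25+64 = 303 min.
Row-greedy (each job in turn takes its cheapest remaining machine) gives 437 min, worse by 134.
Next-best assignment: Harbor→Machine M5, Summit→Machine M3, Pioneer→Machine M6, Delta→Machine M4, Juno→Machine M7 = 319 min.
Checked against all permutations: 303 min is optimal.

Min total: 303 min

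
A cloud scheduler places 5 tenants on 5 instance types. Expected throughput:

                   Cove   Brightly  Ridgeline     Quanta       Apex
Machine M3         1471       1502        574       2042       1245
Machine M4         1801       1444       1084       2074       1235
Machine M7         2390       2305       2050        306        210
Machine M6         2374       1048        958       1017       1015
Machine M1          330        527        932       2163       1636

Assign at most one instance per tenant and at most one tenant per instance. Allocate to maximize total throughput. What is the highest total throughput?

Maximum total: 9636 ops/s

Optimal: Cove→Machine M6 (2374 ops/s), Brightly→Machine M3 (1502 ops/s), Ridgeline→Machine M7 (2050 ops/s), Quanta→Machine M4 (2074 ops/s), Apex→Machine M1 (1636 ops/s) — total 2374+1502+2050+2074+1636 = 9636 ops/s.
Row-greedy (each tenant in turn takes its best remaining instance) gives 8154 ops/s, worse by 1482.
Next-best assignment: Cove→Machine M6, Brightly→Machine M4, Ridgeline→Machine M7, Quanta→Machine M3, Apex→Machine M1 = 9546 ops/s.
Checked against all permutations: 9636 ops/s is optimal.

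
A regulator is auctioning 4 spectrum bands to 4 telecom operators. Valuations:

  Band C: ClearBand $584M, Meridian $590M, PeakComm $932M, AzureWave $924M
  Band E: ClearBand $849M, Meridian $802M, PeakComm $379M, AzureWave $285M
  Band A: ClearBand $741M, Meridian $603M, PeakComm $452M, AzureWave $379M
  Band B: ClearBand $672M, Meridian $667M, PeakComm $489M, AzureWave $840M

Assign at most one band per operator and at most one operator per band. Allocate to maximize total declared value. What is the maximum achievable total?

Optimal: ClearBand→Band A ($741M), Meridian→Band E ($802M), PeakComm→Band C ($932M), AzureWave→Band B ($840M) — total 741+802+932+840 = $3315M.
Max-entry greedy (repeatedly take the single best remaining cell) gives $3224M, worse by 91.
Swapping Meridian↔AzureWave (Meridian→Band B $667M, AzureWave→Band E $285M) loses 690.

Max total: $3315M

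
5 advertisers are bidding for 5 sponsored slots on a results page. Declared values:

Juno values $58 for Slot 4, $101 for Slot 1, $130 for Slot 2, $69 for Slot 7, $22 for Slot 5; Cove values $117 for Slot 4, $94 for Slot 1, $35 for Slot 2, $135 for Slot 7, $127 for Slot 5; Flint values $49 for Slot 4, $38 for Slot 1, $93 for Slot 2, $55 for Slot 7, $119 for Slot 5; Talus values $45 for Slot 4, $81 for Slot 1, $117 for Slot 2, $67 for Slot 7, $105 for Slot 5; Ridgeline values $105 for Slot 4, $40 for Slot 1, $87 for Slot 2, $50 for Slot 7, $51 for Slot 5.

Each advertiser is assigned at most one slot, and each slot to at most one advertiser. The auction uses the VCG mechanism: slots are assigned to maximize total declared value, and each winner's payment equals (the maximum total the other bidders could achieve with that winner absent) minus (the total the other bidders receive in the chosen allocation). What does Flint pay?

Efficient allocation: Juno→Slot 1 ($101), Cove→Slot 7 ($135), Flint→Slot 5 ($119), Talus→Slot 2 ($117), Ridgeline→Slot 4 ($105); total welfare W = $577.
Flint receives Slot 5 at value $119, so the others get W − 119 = $458.
Without Flint: best allocation of the remaining 4 bidders over all 5 slots is Juno→Slot 2 ($130), Cove→Slot 7 ($135), Talus→Slot 5 ($105), Ridgeline→Slot 4 ($105), total $475.
VCG payment = (others' best without Flint) − (others' welfare with Flint) = 475 − 458 = $17.

Flint pays $17.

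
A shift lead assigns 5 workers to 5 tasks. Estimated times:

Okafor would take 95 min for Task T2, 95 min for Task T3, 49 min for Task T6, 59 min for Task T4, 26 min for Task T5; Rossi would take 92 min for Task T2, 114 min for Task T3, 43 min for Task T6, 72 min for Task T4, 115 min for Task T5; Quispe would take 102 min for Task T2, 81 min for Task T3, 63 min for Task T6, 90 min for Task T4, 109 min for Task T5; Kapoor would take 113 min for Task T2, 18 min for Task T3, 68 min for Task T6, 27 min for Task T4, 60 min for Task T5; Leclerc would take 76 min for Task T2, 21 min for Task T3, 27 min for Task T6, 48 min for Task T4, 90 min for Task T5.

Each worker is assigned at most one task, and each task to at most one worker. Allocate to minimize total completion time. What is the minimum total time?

Min total: 219 min

Treat this as an assignment problem: match each worker to one task.
Optimal: Okafor→Task T5 (26 min), Rossi→Task T6 (43 min), Quispe→Task T2 (102 min), Kapoor→Task T4 (27 min), Leclerc→Task T3 (21 min) — total 26+43+102+27+21 = 219 min.
Row-greedy (each worker in turn takes its cheapest remaining task) gives 253 min, worse by 34.
Next-best assignment: Okafor→Task T5, Rossi→Task T2, Quispe→Task T6, Kapoor→Task T4, Leclerc→Task T3 = 229 min.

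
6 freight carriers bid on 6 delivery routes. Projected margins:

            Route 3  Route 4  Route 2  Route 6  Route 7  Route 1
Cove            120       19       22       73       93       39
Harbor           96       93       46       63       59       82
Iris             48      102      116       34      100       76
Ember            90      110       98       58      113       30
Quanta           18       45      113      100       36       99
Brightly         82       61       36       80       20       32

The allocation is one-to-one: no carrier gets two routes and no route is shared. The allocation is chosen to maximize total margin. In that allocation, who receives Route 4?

Optimal: Cove→Route 3 ($120k), Harbor→Route 4 ($93k), Iris→Route 2 ($116k), Ember→Route 7 ($113k), Quanta→Route 1 ($99k), Brightly→Route 6 ($80k) — total 120+93+116+113+99+80 = $621k.
Harbor's own top route is Route 3 ($96k), but forcing Harbor→Route 3 and reassigning the rest optimally gives only $594k — worse by 27.

Harbor receives Route 4.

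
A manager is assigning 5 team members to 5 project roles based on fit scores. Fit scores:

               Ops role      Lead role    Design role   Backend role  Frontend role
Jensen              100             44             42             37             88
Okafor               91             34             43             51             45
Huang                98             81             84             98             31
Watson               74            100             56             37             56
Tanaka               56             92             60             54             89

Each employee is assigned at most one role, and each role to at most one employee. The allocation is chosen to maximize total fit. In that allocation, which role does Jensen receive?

This is a one-to-one assignment (maximum-weight bipartite matching).
Optimal: Jensen→Frontend role (88 pts), Okafor→Ops role (91 pts), Huang→Backend role (98 pts), Watson→Lead role (100 pts), Tanaka→Design role (60 pts) — total 88+91+98+100+60 = 437 pts.
Max-entry greedy (repeatedly take the single best remaining cell) gives 430 pts, worse by 7.
Next-best assignment: Jensen→Ops role, Okafor→Design role, Huang→Backend role, Watson→Lead role, Tanaka→Frontend role = 430 pts.
Jensen's own top role is Ops role (100 pts), but forcing Jensen→Ops role and reassigning the rest optimally gives only 430 pts — worse by 7.

Jensen receives Frontend role.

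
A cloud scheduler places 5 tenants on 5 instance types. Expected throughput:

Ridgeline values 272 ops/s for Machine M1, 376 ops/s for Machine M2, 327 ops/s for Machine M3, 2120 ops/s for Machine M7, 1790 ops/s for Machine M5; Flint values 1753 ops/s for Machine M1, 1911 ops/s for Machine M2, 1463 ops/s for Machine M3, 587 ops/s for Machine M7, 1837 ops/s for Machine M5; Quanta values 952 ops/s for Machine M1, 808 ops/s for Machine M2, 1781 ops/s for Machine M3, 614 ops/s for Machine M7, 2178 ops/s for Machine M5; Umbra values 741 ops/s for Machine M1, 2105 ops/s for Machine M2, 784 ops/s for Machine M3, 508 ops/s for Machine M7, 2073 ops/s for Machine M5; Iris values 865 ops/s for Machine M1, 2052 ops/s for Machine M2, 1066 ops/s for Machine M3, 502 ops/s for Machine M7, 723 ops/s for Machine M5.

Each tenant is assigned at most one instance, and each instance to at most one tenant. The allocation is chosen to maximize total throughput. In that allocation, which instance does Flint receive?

Optimal: Ridgeline→Machine M7 (2120 ops/s), Flint→Machine M1 (1753 ops/s), Quanta→Machine M3 (1781 ops/s), Umbra→Machine M5 (2073 ops/s), Iris→Machine M2 (2052 ops/s) — total 2120+1753+1781+2073+2052 = 9779 ops/s.
Column-greedy (each instance in turn goes to its best remaining tenant) gives 8482 ops/s, worse by 1297.
Next-best assignment: Ridgeline→Machine M7, Flint→Machine M1, Quanta→Machine M5, Umbra→Machine M2, Iris→Machine M3 = 9222 ops/s.
Flint's own top instance is Machine M2 (1911 ops/s), but forcing Flint→Machine M2 and reassigning the rest optimally gives only 8750 ops/s — worse by 1029.

Flint receives Machine M1.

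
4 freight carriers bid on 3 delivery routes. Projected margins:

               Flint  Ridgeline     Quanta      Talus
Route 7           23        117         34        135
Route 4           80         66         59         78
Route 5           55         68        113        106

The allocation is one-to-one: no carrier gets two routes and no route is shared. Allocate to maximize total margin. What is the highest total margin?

Optimal: Talus→Route 7 ($135k), Flint→Route 4 ($80k), Quanta→Route 5 ($113k) — total 135+80+113 = $328k.
Row-greedy (each carrier in turn takes its best remaining route) gives $310k, worse by 18.
Next-best assignment: Talus→Route 7, Ridgeline→Route 4, Quanta→Route 5 = $314k.

Max total: $328k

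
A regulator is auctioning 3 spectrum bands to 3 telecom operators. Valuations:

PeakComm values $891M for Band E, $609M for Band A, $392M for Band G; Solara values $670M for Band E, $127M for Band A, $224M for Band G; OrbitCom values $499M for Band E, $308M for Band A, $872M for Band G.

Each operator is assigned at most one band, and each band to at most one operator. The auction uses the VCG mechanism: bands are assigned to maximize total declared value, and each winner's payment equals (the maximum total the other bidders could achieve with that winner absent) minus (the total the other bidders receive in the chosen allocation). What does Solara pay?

Solara pays $282M.

Efficient allocation: PeakComm→Band A ($609M), Solara→Band E ($670M), OrbitCom→Band G ($872M); total welfare W = $2151M.
Solara receives Band E at value $670M, so the others get W − 670 = $1481M.
Without Solara: best allocation of the remaining 2 bidders over all 3 bands is PeakComm→Band E ($891M), OrbitCom→Band G ($872M), total $1763M.
VCG payment = (others' best without Solara) − (others' welfare with Solara) = 1763 − 1481 = $282M.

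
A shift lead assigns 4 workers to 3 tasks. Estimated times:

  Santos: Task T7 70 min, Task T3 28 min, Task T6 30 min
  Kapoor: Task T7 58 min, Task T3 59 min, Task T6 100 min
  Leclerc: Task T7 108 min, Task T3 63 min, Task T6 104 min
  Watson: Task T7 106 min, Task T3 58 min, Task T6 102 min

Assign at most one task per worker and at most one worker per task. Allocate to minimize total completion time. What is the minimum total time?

Min total: 146 min

Treat this as an assignment problem: match each worker to one task.
Optimal: Kapoor→Task T7 (58 min), Watson→Task T3 (58 min), Santos→Task T6 (30 min) — total 58+58+30 = 146 min.
Row-greedy (each worker in turn takes its cheapest remaining task) gives 190 min, worse by 44.
Swapping Santos↔Watson (Santos→Task T3 28 min, Watson→Task T6 102 min) adds 42.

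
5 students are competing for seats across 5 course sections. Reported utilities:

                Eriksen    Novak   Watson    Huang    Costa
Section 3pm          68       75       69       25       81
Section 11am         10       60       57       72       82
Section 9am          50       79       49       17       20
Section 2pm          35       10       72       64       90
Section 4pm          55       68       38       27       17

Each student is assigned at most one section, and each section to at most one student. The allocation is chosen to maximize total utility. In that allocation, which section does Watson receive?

Optimal: Eriksen→Section 4pm (55 points), Novak→Section 9am (79 points), Watson→Section 3pm (69 points), Huang→Section 11am (72 points), Costa→Section 2pm (90 points) — total 55+79+69+72+90 = 365 points.
Column-greedy (each section in turn goes to its best remaining student) gives 359 points, worse by 6.
Next-best assignment: Eriksen→Section 4pm, Novak→Section 9am, Watson→Section 2pm, Huang→Section 11am, Costa→Section 3pm = 359 points.
Checked against all permutations: 365 points is optimal.
Watson's own top section is Section 2pm (72 points), but forcing Watson→Section 2pm and reassigning the rest optimally gives only 359 points — worse by 6.

Watson receives Section 3pm.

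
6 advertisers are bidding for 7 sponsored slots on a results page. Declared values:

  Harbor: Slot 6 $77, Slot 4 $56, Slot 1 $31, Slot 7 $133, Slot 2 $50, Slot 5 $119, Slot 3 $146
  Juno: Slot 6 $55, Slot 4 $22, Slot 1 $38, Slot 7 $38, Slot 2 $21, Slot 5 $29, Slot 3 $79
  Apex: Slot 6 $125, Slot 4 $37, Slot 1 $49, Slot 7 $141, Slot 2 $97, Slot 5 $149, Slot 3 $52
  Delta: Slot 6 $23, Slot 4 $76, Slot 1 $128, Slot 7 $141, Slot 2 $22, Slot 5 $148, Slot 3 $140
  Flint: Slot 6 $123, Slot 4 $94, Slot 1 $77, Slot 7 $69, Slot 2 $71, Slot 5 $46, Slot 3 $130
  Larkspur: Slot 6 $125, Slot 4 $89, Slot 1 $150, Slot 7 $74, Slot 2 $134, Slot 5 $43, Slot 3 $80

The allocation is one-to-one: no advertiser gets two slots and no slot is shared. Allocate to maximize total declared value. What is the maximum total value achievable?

Optimal: Harbor→Slot 7 ($133), Juno→Slot 3 ($79), Apex→Slot 5 ($149), Delta→Slot 1 ($128), Flint→Slot 6 ($123), Larkspur→Slot 2 ($134) — total 133+79+149+128+123+134 = $746.
Row-greedy (each advertiser in turn takes its best remaining slot) gives $735, worse by 11.
No other one-to-one assignment exceeds $746.

Maximum total: $746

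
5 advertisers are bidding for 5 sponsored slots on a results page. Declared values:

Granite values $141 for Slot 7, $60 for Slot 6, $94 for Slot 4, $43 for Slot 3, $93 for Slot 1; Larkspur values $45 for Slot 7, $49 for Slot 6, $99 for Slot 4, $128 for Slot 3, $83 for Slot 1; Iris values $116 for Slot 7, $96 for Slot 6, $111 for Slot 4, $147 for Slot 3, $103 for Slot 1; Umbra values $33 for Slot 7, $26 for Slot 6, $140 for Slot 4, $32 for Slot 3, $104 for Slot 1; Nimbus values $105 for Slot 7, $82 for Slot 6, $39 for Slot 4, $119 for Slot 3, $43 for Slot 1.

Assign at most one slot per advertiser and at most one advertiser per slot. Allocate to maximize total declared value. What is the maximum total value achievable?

Maximum total: $594

Optimal: Granite→Slot 7 ($141), Larkspur→Slot 3 ($128), Iris→Slot 1 ($103), Umbra→Slot 4 ($140), Nimbus→Slot 6 ($82) — total 141+128+103+140+82 = $594.
Max-entry greedy (repeatedly take the single best remaining cell) gives $593, worse by 1.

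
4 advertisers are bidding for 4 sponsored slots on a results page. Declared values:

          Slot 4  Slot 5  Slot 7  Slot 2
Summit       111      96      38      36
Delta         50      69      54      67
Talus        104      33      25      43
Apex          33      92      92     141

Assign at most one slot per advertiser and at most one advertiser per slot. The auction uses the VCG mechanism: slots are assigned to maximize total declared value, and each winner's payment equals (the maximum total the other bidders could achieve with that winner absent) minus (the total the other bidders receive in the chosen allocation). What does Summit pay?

Efficient allocation: Summit→Slot 5 ($96), Delta→Slot 7 ($54), Talus→Slot 4 ($104), Apex→Slot 2 ($141); total welfare W = $395.
Summit receives Slot 5 at value $96, so the others get W − 96 = $299.
Without Summit: best allocation of the remaining 3 bidders over all 4 slots is Delta→Slot 5 ($69), Talus→Slot 4 ($104), Apex→Slot 2 ($141), total $314.
VCG payment = (others' best without Summit) − (others' welfare with Summit) = 314 − 299 = $15.

Summit pays $15.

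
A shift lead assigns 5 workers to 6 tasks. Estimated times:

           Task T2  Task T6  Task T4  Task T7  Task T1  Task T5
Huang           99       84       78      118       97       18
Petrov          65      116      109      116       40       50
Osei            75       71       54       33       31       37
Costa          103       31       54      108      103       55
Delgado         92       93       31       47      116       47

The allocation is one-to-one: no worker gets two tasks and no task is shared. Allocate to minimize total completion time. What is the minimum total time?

Treat this as an assignment problem: match each worker to one task.
Optimal: Huang→Task T5 (18 min), Petrov→Task T1 (40 min), Osei→Task T7 (33 min), Costa→Task T6 (31 min), Delgado→Task T4 (31 min) — total 18+40+33+31+31 = 153 min.
Min-entry greedy (repeatedly take the single cheapest remaining cell) gives 176 min, worse by 23.
Next-best assignment: Huang→Task T5, Petrov→Task T2, Osei→Task T1, Costa→Task T6, Delgado→Task T4 = 176 min.
No other one-to-one assignment undercuts 153 min.

Minimum total: 153 min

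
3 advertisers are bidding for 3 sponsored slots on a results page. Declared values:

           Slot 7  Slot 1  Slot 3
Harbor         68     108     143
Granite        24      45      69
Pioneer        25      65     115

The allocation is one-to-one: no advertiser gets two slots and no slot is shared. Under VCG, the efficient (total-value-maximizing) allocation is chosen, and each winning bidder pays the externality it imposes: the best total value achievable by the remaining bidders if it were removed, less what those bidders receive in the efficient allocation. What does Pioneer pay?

Efficient allocation: Harbor→Slot 1 ($108), Granite→Slot 7 ($24), Pioneer→Slot 3 ($115); total welfare W = $247.
Pioneer receives Slot 3 at value $115, so the others get W − 115 = $132.
Without Pioneer: best allocation of the remaining 2 bidders over all 3 slots is Harbor→Slot 3 ($143), Granite→Slot 1 ($45), total $188.
VCG payment = (others' best without Pioneer) − (others' welfare with Pioneer) = 188 − 132 = $56.

Pioneer pays $56.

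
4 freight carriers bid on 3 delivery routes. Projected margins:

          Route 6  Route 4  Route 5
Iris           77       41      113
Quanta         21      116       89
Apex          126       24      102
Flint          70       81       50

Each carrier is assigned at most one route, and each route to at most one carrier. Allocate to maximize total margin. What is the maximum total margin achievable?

Max total: $355k

This is the linear assignment problem.
Optimal: Apex→Route 6 ($126k), Quanta→Route 4 ($116k), Iris→Route 5 ($113k) — total 126+116+113 = $355k.
Next-best assignment: Apex→Route 6, Flint→Route 4, Iris→Route 5 = $320k.
Swapping Iris↔Apex (Iris→Route 6 $77k, Apex→Route 5 $102k) loses 60.
Every other assignment is strictly worse.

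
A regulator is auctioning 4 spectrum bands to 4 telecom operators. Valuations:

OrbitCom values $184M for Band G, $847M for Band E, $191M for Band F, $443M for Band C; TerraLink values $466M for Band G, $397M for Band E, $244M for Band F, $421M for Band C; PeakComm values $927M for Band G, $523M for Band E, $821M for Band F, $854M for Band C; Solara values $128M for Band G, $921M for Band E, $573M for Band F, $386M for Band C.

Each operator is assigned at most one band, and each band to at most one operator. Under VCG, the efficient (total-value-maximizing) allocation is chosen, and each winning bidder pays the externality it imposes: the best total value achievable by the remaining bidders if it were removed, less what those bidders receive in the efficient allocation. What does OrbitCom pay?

OrbitCom pays $348M.

Efficient allocation: OrbitCom→Band E ($847M), TerraLink→Band C ($421M), PeakComm→Band G ($927M), Solara→Band F ($573M); total welfare W = $2768M.
OrbitCom receives Band E at value $847M, so the others get W − 847 = $1921M.
Without OrbitCom: best allocation of the remaining 3 bidders over all 4 bands is TerraLink→Band C ($421M), PeakComm→Band G ($927M), Solara→Band E ($921M), total $2269M.
VCG payment = (others' best without OrbitCom) − (others' welfare with OrbitCom) = 2269 − 1921 = $348M.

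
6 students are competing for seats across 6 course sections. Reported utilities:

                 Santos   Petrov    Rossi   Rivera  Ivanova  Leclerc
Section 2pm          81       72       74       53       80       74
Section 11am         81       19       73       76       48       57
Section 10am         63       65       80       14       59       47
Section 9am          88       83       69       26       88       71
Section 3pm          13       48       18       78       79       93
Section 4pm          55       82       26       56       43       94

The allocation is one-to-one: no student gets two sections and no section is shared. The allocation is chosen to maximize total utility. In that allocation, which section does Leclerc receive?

Leclerc receives Section 3pm.

Optimal: Santos→Section 2pm (81 points), Petrov→Section 4pm (82 points), Rossi→Section 10am (80 points), Rivera→Section 11am (76 points), Ivanova→Section 9am (88 points), Leclerc→Section 3pm (93 points) — total 81+82+80+76+88+93 = 500 points.
Max-entry greedy (repeatedly take the single best remaining cell) gives 439 points, worse by 61.
Checked against all permutations: 500 points is optimal.
Leclerc's own top section is Section 4pm (94 points), but forcing Leclerc→Section 4pm and reassigning the rest optimally gives only 496 points — worse by 4.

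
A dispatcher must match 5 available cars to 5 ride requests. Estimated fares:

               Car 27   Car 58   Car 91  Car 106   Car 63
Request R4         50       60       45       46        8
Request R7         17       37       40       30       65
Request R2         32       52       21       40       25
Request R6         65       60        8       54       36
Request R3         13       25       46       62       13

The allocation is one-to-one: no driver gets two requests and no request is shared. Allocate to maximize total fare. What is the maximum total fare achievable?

Optimal: Car 27→Request R6 ($65), Car 58→Request R2 ($52), Car 91→Request R4 ($45), Car 106→Request R3 ($62), Car 63→Request R7 ($65) — total 65+52+45+62+65 = $289.
Row-greedy (each driver in turn takes its best remaining request) gives $276, worse by 13.
Every other assignment is strictly worse.

Maximum total: $289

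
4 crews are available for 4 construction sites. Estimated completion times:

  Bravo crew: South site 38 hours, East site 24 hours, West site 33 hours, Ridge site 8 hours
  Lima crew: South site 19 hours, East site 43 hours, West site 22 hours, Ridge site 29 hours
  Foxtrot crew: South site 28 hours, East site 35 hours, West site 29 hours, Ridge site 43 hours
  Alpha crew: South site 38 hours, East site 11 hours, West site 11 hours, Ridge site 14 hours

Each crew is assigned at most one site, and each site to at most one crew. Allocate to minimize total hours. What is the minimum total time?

Min total: 67 hours

Optimal: Bravo crew→Ridge site (8 hours), Lima crew→South site (19 hours), Foxtrot crew→West site (29 hours), Alpha crew→East site (11 hours) — total 8+19+29+11 = 67 hours.
No other one-to-one assignment undercuts 67 hours.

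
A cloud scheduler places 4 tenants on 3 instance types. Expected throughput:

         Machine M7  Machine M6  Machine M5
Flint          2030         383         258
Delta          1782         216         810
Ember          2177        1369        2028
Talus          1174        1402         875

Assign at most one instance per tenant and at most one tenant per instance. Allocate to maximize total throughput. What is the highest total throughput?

Maximum total: 5460 ops/s

This is a one-to-one assignment (maximum-weight bipartite matching).
Optimal: Flint→Machine M7 (2030 ops/s), Talus→Machine M6 (1402 ops/s), Ember→Machine M5 (2028 ops/s) — total 2030+1402+2028 = 5460 ops/s.
Column-greedy (each instance in turn goes to its best remaining tenant) gives 4389 ops/s, worse by 1071.
Swapping Flint↔Talus (Flint→Machine M6 383 ops/s, Talus→Machine M7 1174 ops/s) loses 1875.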